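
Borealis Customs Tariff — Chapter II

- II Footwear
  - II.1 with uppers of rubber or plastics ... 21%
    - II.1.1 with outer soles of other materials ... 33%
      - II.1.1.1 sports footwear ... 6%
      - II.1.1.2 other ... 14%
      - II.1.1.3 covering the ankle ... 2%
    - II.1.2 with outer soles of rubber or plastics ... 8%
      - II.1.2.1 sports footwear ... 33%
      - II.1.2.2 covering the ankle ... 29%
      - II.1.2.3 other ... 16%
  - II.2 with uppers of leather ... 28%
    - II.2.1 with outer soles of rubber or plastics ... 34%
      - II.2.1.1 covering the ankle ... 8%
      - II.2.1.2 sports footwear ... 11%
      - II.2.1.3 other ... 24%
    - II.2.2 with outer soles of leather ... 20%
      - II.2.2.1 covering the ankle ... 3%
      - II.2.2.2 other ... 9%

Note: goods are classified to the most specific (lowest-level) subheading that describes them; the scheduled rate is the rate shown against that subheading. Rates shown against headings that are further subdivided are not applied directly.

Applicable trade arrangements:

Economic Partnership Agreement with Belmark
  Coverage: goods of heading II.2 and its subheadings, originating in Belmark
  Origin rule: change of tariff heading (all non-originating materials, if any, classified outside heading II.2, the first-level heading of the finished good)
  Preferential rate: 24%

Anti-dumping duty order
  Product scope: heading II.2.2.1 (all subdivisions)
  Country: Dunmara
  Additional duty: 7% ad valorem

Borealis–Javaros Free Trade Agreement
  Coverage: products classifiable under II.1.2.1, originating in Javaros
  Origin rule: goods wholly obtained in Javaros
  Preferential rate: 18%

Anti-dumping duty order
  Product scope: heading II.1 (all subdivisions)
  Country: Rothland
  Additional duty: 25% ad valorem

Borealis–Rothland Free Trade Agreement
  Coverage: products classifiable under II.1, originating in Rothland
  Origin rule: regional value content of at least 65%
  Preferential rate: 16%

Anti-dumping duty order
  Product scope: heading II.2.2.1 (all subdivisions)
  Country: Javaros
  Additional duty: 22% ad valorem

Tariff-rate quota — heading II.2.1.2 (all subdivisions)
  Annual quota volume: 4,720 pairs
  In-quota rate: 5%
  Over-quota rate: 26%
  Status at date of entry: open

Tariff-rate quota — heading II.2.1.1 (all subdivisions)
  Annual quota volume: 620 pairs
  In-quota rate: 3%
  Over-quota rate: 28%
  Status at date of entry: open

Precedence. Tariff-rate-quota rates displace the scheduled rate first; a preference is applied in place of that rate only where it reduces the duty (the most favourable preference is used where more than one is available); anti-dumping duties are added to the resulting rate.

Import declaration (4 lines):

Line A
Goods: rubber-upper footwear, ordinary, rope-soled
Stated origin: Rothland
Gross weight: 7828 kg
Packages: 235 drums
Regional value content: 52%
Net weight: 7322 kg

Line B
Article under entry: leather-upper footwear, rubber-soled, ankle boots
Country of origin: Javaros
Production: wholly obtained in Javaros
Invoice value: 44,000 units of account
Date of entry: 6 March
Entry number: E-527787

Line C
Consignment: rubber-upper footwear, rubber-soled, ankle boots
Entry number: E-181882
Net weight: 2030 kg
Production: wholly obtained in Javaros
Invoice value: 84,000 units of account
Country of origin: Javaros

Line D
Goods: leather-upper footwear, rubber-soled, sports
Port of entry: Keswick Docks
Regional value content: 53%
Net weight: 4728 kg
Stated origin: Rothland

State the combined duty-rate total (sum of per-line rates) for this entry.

Line A: rubber-upper → II.1; rope-soled → II.1.1; ordinary → II.1.1.2. Scheduled 14%. Rothland agreement on II.1: RVC < 65%; anti-dumping (Rothland, II.1): +25%; total 14% + 25% = 39%. → 39%.
Line B: leather-upper → II.2; rubber-soled → II.2.1; ankle boots → II.2.1.1. Scheduled 8%. quota on II.2.1.1 open → in-quota 3%; Javaros agreement on II.1.2.1: II.2.1.1 not covered. → 3%.
Line C: rubber-upper → II.1; rubber-soled → II.1.2; ankle boots → II.1.2.2. Scheduled 29%. Javaros agreement on II.1.2.1: II.1.2.2 not covered. → 29%.
Line D: leather-upper → II.2; rubber-soled → II.2.1; sports → II.2.1.2. Scheduled 11%. quota on II.2.1.2 open → in-quota 5%; Rothland agreement on II.1: II.2.1.2 not covered. → 5%.
Sum: 39% + 3% + 29% + 5% = 76%.

76%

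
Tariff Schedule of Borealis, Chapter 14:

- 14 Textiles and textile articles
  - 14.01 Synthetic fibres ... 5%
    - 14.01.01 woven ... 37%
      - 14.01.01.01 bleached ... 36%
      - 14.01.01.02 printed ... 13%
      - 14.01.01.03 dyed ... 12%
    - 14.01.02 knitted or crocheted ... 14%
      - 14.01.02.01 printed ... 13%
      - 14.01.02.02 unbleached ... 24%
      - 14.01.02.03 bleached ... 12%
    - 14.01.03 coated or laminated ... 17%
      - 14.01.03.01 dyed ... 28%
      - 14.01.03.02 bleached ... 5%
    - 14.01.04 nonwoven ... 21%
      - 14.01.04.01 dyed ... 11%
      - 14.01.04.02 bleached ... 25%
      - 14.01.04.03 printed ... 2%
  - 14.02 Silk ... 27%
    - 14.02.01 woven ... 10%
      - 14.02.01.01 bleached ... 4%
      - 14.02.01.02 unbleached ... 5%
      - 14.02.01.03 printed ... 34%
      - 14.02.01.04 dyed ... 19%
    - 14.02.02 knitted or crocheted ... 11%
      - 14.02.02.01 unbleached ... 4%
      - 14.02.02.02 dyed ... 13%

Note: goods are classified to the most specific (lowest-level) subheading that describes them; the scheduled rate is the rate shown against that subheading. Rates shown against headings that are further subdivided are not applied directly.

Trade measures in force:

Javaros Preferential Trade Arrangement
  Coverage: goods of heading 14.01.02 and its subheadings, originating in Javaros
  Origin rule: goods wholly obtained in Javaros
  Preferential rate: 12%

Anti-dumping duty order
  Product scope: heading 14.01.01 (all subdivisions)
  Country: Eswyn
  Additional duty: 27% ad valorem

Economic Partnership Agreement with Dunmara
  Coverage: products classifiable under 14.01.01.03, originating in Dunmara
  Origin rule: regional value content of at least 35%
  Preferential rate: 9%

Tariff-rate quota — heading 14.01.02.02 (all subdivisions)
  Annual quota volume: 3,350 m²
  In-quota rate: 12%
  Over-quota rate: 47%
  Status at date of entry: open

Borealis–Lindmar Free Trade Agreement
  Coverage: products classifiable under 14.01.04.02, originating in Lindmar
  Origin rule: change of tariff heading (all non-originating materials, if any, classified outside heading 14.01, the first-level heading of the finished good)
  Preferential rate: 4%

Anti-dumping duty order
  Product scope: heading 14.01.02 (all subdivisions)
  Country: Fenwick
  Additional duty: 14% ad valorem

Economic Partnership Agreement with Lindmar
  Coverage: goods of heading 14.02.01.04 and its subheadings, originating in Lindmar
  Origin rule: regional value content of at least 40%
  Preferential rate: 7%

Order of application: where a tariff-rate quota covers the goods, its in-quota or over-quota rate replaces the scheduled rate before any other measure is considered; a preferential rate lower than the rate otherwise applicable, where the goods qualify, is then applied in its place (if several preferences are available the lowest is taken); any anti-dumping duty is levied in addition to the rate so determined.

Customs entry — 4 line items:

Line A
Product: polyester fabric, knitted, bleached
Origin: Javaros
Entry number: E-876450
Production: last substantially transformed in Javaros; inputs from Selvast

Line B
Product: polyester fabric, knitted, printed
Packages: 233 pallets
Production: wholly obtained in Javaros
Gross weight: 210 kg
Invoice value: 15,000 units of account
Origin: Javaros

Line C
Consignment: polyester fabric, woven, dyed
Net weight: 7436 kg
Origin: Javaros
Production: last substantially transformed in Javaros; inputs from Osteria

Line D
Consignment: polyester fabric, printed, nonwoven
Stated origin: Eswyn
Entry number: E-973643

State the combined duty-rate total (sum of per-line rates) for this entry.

38%

Line A: polyester → 14.01; knitted → 14.01.02; bleached → 14.01.02.03. Scheduled 12%. Javaros agreement on 14.01.02: not wholly obtained. → 12%.
Line B: polyester → 14.01; knitted → 14.01.02; printed → 14.01.02.01. Scheduled 13%. Javaros agreement on 14.01.02: wholly obtained → 12% available; preferential 12%. → 12%.
Line C: polyester → 14.01; woven → 14.01.01; dyed → 14.01.01.03. Scheduled 12%. Javaros agreement on 14.01.02: 14.01.01.03 not covered. → 12%.
Line D: polyester → 14.01; nonwoven → 14.01.04; printed → 14.01.04.03. Scheduled 2%. No special measure applies. → 2%.
Sum: 12% + 12% + 12% + 2% = 38%.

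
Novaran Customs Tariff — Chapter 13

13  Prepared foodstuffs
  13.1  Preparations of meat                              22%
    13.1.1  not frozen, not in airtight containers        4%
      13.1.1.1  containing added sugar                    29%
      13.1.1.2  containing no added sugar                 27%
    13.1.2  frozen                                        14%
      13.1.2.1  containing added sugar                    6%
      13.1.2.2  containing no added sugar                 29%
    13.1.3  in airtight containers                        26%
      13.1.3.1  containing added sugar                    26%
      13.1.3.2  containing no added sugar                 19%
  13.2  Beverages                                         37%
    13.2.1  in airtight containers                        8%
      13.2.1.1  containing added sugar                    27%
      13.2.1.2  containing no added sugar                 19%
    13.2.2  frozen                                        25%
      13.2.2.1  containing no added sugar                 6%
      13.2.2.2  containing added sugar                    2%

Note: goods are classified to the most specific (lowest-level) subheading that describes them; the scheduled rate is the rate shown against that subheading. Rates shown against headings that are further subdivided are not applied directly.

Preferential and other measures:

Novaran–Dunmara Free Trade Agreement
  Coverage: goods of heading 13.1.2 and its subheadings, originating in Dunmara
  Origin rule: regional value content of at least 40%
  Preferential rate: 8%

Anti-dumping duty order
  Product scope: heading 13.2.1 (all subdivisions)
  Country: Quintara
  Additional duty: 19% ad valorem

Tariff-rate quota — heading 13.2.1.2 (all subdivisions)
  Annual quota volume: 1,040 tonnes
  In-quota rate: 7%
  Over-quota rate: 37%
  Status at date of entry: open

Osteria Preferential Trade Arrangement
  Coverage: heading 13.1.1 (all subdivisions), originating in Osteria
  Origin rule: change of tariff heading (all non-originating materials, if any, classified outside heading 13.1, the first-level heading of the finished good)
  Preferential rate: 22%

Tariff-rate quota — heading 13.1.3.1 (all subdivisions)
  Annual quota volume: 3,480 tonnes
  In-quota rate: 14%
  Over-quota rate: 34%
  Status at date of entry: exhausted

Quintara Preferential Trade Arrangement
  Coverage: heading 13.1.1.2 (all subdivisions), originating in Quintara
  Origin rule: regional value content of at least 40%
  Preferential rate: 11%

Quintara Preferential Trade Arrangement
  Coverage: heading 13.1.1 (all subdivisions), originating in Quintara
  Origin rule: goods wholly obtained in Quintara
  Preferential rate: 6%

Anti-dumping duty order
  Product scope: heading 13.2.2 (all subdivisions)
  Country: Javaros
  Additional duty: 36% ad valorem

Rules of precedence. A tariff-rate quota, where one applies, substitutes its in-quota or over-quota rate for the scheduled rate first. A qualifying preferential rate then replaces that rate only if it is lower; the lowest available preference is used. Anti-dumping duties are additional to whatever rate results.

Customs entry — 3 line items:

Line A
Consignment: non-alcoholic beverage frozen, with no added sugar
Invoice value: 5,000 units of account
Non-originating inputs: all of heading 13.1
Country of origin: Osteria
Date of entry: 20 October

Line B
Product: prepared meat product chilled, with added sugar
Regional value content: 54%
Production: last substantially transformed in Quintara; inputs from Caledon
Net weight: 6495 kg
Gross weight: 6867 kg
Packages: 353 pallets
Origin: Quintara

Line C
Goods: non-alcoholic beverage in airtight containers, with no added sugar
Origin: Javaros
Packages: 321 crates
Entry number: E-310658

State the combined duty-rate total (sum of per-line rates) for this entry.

42%

Line A: non-alcoholic beverage → 13.2; frozen → 13.2.2; with no added sugar → 13.2.2.1. Scheduled 6%. Osteria agreement on 13.1.1: 13.2.2.1 not covered. → 6%.
Line B: prepared meat product → 13.1; chilled → 13.1.1; with added sugar → 13.1.1.1. Scheduled 29%. Quintara agreement on 13.1.1.2: 13.1.1.1 not covered; Quintara agreement on 13.1.1: not wholly obtained. → 29%.
Line C: non-alcoholic beverage → 13.2; in airtight containers → 13.2.1; with no added sugar → 13.2.1.2. Scheduled 19%. quota on 13.2.1.2 open → in-quota 7%. → 7%.
Sum: 6% + 29% + 7% = 42%.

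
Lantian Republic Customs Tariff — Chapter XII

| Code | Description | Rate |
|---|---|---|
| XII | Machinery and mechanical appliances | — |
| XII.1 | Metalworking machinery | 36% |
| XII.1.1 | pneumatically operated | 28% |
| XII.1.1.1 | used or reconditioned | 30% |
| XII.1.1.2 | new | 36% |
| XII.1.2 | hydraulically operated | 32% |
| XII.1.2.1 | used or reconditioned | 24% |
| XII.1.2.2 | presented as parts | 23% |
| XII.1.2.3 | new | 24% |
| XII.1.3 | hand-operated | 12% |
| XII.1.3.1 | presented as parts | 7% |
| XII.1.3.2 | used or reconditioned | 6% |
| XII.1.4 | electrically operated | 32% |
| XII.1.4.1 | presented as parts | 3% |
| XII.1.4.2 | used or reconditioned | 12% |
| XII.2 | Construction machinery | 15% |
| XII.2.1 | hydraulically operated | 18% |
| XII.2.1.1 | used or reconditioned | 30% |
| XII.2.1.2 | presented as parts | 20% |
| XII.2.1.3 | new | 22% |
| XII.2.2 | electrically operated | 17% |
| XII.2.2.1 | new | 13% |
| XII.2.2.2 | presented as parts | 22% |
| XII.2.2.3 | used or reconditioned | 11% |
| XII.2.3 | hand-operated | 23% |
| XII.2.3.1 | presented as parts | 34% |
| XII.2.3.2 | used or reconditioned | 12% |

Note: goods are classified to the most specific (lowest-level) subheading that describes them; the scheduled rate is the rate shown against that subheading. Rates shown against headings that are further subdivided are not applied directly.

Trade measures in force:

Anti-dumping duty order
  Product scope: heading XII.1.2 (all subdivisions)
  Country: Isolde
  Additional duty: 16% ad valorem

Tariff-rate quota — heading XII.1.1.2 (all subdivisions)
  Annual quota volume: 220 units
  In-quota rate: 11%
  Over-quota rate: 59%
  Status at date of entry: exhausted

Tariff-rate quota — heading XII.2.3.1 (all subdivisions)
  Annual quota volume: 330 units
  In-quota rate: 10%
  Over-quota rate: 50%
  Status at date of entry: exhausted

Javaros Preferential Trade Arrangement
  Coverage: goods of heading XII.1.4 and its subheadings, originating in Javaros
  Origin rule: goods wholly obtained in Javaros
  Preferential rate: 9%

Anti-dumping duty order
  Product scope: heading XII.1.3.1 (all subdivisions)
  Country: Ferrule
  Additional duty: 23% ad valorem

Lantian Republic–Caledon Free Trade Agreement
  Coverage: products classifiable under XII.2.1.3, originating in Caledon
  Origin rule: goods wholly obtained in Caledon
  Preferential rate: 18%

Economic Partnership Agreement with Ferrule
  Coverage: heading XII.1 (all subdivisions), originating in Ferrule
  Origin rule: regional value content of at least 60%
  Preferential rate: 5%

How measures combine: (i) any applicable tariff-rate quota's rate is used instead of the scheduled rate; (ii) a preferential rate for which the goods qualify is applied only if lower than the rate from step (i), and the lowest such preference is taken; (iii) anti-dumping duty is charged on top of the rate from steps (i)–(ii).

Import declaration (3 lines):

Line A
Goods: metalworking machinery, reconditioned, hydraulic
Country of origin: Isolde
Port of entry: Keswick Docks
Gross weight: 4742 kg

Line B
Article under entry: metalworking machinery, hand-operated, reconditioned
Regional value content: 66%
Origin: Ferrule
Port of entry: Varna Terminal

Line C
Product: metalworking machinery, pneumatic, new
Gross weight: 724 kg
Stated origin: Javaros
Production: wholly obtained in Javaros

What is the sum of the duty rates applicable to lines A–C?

Line A: metalworking → XII.1; hydraulic → XII.1.2; reconditioned → XII.1.2.1. Scheduled 24%. anti-dumping (Isolde, XII.1.2): +16%; total 24% + 16% = 40%. → 40%.
Line B: metalworking → XII.1; hand-operated → XII.1.3; reconditioned → XII.1.3.2. Scheduled 6%. Ferrule agreement on XII.1: RVC ≥ 60% → 5% available; preferential 5%. → 5%.
Line C: metalworking → XII.1; pneumatic → XII.1.1; new → XII.1.1.2. Scheduled 36%. quota on XII.1.1.2 exhausted → over-quota 59%; Javaros agreement on XII.1.4: XII.1.1.2 not covered. → 59%.
Sum: 40% + 5% + 59% = 104%.

104%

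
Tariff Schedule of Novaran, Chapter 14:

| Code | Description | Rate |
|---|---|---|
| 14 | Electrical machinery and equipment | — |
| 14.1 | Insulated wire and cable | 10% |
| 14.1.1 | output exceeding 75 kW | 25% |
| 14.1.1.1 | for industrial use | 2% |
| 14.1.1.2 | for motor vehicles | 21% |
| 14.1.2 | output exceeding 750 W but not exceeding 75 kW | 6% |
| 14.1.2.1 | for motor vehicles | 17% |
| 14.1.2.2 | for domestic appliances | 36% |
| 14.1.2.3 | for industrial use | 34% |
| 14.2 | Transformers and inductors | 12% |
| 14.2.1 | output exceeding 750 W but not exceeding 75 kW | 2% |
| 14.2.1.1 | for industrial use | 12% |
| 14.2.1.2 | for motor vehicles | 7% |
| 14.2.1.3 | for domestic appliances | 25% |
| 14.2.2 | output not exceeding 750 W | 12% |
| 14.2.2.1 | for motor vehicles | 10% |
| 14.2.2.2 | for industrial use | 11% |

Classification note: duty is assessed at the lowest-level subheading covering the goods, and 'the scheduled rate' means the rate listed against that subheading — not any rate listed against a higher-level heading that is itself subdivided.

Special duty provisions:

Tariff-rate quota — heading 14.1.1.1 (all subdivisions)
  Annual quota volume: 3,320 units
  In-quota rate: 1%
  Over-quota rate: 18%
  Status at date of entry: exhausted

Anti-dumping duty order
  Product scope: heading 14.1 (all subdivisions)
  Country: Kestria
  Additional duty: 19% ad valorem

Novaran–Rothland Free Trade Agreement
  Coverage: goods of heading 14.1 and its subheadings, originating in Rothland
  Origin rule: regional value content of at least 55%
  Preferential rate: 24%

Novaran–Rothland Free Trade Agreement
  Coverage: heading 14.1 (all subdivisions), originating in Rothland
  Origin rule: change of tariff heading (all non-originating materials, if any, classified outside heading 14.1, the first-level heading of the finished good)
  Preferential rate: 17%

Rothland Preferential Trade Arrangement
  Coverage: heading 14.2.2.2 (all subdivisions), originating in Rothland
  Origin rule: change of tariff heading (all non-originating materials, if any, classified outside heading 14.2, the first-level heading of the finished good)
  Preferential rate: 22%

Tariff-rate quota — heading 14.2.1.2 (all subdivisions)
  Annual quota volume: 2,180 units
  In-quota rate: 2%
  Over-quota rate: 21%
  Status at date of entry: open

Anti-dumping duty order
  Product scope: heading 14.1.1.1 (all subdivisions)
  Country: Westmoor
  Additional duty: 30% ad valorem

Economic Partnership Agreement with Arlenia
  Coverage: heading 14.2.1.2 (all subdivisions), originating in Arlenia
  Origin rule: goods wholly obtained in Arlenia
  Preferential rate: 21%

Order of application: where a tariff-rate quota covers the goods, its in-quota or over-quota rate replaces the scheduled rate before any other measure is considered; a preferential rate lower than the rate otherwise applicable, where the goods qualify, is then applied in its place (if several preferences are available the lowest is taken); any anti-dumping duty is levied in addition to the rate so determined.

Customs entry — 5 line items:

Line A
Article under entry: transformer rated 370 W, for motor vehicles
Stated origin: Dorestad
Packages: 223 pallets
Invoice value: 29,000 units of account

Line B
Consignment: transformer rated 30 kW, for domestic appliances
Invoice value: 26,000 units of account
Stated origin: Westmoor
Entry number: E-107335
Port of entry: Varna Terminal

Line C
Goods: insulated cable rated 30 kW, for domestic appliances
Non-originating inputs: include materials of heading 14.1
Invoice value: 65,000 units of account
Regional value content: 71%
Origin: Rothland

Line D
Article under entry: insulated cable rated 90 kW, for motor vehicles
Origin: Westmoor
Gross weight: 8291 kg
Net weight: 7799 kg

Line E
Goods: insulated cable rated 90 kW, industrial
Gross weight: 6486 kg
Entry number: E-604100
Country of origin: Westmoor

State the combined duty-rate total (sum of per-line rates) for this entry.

128%

Line A: transformer → 14.2; rated 370 W → 14.2.2; for motor vehicles → 14.2.2.1. Scheduled 10%. No special measure applies. → 10%.
Line B: transformer → 14.2; rated 30 kW → 14.2.1; for domestic appliances → 14.2.1.3. Scheduled 25%. No special measure applies. → 25%.
Line C: insulated cable → 14.1; rated 30 kW → 14.1.2; for domestic appliances → 14.1.2.2. Scheduled 36%. Rothland agreement on 14.1: RVC ≥ 55% → 24% available; Rothland agreement on 14.1: CTH not met; Rothland agreement on 14.2.2.2: 14.1.2.2 not covered; preferential 24%. → 24%.
Line D: insulated cable → 14.1; rated 90 kW → 14.1.1; for motor vehicles → 14.1.1.2. Scheduled 21%. No special measure applies. → 21%.
Line E: insulated cable → 14.1; rated 90 kW → 14.1.1; industrial → 14.1.1.1. Scheduled 2%. quota on 14.1.1.1 exhausted → over-quota 18%; anti-dumping (Westmoor, 14.1.1.1): +30%; total 18% + 30% = 48%. → 48%.
Sum: 10% + 25% + 24% + 21% + 48% = 128%.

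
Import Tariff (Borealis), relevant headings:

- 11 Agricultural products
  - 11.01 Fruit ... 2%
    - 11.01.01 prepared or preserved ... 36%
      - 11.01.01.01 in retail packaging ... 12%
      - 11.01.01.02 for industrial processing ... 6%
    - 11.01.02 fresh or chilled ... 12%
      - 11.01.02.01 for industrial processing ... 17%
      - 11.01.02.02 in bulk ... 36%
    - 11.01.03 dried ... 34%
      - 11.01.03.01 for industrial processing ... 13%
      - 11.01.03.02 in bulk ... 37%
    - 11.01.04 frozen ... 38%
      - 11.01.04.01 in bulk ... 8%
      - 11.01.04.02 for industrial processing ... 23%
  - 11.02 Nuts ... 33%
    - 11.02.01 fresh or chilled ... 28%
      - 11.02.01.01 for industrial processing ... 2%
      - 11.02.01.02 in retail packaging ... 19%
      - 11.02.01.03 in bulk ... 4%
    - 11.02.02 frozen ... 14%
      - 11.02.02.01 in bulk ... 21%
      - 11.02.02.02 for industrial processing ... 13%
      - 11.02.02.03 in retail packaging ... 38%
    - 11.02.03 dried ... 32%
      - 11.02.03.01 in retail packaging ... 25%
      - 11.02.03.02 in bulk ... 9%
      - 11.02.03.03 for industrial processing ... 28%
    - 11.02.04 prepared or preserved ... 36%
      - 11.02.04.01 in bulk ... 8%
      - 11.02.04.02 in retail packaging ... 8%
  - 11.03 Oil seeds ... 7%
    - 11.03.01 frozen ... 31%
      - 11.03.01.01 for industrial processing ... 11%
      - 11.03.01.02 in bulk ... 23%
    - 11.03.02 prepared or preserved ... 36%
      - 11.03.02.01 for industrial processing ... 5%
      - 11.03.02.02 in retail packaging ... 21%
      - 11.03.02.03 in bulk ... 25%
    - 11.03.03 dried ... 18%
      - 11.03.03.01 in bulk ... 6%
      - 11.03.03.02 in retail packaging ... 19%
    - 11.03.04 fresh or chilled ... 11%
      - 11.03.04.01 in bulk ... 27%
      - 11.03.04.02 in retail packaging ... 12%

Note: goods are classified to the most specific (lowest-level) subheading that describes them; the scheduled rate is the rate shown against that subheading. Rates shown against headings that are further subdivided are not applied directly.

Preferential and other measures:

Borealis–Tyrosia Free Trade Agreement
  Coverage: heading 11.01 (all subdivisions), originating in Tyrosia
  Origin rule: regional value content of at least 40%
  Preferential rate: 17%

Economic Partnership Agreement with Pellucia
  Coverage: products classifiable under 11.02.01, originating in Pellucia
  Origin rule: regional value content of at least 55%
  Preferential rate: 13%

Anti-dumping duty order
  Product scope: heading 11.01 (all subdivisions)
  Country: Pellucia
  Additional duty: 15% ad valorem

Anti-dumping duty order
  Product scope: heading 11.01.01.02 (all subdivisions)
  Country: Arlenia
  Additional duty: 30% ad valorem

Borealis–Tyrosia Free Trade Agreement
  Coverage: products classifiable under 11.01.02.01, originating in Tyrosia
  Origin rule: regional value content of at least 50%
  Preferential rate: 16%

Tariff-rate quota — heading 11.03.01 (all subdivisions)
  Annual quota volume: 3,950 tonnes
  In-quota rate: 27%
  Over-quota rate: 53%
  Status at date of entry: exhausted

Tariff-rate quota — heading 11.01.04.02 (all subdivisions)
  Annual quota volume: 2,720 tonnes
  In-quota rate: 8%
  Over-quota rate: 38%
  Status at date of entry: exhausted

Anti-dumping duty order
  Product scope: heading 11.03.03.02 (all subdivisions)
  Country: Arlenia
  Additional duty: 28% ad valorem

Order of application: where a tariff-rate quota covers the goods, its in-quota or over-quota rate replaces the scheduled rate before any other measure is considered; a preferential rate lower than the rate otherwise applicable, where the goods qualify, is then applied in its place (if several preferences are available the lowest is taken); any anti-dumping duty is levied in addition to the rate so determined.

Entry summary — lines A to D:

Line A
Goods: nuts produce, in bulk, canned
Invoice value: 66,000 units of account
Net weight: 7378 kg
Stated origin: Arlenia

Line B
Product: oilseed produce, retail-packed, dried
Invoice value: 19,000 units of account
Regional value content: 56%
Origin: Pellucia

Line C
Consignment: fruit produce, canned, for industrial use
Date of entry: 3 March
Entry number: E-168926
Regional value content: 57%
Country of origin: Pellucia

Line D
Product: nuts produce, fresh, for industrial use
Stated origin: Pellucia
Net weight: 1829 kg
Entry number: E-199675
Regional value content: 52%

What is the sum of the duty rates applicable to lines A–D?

Line A: nuts → 11.02; canned → 11.02.04; in bulk → 11.02.04.01. Scheduled 8%. No special measure applies. → 8%.
Line B: oilseed → 11.03; dried → 11.03.03; retail-packed → 11.03.03.02. Scheduled 19%. Pellucia agreement on 11.02.01: 11.03.03.02 not covered. → 19%.
Line C: fruit → 11.01; canned → 11.01.01; for industrial use → 11.01.01.02. Scheduled 6%. Pellucia agreement on 11.02.01: 11.01.01.02 not covered; anti-dumping (Pellucia, 11.01): +15%; total 6% + 15% = 21%. → 21%.
Line D: nuts → 11.02; fresh → 11.02.01; for industrial use → 11.02.01.01. Scheduled 2%. Pellucia agreement on 11.02.01: RVC < 55%. → 2%.
Sum: 8% + 19% + 21% + 2% = 50%.

50%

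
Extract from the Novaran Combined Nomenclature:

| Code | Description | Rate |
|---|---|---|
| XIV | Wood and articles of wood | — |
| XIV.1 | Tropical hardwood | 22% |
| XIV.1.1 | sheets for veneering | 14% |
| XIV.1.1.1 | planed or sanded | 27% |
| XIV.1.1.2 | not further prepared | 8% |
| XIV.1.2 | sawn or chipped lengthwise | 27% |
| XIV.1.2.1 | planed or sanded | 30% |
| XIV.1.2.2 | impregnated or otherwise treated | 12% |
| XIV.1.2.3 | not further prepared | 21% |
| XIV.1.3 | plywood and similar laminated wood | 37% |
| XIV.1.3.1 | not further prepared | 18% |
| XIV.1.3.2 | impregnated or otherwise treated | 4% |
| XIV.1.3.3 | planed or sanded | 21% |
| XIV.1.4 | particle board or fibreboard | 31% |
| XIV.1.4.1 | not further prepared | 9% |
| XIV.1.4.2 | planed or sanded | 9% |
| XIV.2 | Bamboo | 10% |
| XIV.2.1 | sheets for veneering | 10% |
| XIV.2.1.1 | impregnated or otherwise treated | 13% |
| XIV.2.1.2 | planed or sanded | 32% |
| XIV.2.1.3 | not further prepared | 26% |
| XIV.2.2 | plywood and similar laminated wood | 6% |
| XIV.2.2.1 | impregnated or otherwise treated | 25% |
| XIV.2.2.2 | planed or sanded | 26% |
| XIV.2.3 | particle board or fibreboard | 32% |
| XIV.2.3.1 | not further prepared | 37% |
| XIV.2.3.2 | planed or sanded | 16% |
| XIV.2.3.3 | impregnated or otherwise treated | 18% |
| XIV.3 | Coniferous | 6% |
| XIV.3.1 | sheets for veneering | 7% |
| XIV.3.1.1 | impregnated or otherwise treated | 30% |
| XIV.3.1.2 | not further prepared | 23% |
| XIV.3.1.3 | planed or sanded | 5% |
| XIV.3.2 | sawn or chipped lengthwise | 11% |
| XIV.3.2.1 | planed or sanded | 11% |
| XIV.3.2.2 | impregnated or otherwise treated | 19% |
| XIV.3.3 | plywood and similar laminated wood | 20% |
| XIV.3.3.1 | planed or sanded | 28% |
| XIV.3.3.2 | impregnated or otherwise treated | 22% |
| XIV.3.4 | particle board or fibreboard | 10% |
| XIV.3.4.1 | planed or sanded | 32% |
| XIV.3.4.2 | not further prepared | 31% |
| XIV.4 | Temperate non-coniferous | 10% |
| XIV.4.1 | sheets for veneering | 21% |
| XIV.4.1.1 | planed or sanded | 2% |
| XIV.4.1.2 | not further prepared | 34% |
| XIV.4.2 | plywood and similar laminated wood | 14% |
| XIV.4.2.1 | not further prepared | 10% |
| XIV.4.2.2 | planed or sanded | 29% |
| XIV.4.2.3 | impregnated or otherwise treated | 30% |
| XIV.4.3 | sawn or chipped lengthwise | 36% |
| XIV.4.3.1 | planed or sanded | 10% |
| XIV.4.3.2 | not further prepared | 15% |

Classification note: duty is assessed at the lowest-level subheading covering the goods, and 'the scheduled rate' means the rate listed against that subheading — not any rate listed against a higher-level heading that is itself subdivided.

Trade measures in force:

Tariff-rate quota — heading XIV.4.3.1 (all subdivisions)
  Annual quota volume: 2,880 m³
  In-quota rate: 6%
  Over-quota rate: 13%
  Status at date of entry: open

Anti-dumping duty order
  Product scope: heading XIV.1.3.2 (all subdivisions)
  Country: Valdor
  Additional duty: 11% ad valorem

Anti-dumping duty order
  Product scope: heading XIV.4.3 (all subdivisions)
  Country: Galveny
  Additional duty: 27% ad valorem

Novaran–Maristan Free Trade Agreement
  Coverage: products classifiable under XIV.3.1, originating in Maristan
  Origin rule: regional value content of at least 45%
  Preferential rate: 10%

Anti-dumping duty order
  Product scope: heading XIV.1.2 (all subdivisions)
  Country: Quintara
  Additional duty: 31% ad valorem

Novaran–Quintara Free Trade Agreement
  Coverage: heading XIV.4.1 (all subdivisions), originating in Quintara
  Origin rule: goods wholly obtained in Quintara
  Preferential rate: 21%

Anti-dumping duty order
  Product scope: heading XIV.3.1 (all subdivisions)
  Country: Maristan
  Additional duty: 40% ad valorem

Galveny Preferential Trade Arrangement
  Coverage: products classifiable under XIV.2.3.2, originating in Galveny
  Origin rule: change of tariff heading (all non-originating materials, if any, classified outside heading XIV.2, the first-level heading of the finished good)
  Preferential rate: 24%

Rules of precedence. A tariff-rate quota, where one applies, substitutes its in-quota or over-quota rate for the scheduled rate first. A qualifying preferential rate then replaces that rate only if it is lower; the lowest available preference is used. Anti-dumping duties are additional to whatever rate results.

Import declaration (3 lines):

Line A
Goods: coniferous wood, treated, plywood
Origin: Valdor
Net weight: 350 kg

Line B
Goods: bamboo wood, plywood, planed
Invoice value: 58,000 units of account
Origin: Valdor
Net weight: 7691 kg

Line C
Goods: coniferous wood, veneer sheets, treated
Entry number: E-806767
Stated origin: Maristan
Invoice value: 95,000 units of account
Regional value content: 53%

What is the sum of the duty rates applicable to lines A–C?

98%

Line A: coniferous → XIV.3; plywood → XIV.3.3; treated → XIV.3.3.2. Scheduled 22%. No special measure applies. → 22%.
Line B: bamboo → XIV.2; plywood → XIV.2.2; planed → XIV.2.2.2. Scheduled 26%. No special measure applies. → 26%.
Line C: coniferous → XIV.3; veneer sheets → XIV.3.1; treated → XIV.3.1.1. Scheduled 30%. Maristan agreement on XIV.3.1: RVC ≥ 45% → 10% available; preferential 10%; anti-dumping (Maristan, XIV.3.1): +40%; total 10% + 40% = 50%. → 50%.
Sum: 22% + 26% + 50% = 98%.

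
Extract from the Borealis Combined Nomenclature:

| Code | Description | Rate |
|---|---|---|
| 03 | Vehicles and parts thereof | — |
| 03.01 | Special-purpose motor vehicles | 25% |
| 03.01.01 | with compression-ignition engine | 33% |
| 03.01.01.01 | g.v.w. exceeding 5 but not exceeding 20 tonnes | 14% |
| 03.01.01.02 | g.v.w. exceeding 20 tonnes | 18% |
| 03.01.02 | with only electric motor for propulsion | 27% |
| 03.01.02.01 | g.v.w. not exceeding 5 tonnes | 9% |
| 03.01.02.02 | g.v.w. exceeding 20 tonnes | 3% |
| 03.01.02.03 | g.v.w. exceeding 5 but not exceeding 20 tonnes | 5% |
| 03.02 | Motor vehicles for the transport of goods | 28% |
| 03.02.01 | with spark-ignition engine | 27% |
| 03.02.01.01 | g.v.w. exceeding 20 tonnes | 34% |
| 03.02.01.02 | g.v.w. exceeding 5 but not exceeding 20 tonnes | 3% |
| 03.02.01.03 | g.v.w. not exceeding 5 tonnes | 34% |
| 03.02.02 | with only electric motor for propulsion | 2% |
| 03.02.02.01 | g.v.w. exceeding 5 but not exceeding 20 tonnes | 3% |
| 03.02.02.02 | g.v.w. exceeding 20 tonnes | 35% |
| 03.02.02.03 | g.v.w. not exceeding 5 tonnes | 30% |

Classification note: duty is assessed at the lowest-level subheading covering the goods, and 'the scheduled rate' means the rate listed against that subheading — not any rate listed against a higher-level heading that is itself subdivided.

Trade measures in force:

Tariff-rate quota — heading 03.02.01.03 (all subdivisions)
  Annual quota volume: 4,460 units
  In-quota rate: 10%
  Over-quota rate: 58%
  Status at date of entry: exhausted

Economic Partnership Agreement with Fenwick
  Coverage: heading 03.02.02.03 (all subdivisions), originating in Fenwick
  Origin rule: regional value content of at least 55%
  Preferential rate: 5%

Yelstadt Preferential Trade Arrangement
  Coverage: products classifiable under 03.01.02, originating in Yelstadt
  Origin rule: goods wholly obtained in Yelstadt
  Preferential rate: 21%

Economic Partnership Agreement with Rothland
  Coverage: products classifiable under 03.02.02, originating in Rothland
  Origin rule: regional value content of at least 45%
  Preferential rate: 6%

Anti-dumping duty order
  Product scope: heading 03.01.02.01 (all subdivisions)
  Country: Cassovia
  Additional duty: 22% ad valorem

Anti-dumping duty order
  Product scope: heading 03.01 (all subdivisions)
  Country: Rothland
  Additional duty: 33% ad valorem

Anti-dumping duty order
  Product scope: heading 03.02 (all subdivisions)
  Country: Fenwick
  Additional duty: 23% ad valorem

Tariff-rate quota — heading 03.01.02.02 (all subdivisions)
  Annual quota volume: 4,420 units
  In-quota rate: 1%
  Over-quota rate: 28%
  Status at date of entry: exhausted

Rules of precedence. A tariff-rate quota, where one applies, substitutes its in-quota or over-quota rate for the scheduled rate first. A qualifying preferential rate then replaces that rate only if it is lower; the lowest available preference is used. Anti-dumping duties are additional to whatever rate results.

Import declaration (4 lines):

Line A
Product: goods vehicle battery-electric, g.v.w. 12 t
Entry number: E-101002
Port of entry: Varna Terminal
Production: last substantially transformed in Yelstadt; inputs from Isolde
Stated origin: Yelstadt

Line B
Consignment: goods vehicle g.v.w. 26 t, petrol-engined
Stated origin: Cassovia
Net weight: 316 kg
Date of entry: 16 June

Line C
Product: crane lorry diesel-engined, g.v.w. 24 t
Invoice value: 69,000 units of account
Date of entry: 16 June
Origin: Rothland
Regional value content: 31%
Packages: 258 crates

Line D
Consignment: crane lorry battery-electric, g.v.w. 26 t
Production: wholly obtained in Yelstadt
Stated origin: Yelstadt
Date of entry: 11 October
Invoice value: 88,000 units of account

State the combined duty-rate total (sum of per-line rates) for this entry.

Line A: goods vehicle → 03.02; battery-electric → 03.02.02; g.v.w. 12 t → 03.02.02.01. Scheduled 3%. Yelstadt agreement on 03.01.02: 03.02.02.01 not covered. → 3%.
Line B: goods vehicle → 03.02; petrol-engined → 03.02.01; g.v.w. 26 t → 03.02.01.01. Scheduled 34%. No special measure applies. → 34%.
Line C: crane lorry → 03.01; diesel-engined → 03.01.01; g.v.w. 24 t → 03.01.01.02. Scheduled 18%. Rothland agreement on 03.02.02: 03.01.01.02 not covered; anti-dumping (Rothland, 03.01): +33%; total 18% + 33% = 51%. → 51%.
Line D: crane lorry → 03.01; battery-electric → 03.01.02; g.v.w. 26 t → 03.01.02.02. Scheduled 3%. quota on 03.01.02.02 exhausted → over-quota 28%; Yelstadt agreement on 03.01.02: wholly obtained → 21% available; preferential 21%. → 21%.
Sum: 3% + 34% + 51% + 21% = 109%.

109%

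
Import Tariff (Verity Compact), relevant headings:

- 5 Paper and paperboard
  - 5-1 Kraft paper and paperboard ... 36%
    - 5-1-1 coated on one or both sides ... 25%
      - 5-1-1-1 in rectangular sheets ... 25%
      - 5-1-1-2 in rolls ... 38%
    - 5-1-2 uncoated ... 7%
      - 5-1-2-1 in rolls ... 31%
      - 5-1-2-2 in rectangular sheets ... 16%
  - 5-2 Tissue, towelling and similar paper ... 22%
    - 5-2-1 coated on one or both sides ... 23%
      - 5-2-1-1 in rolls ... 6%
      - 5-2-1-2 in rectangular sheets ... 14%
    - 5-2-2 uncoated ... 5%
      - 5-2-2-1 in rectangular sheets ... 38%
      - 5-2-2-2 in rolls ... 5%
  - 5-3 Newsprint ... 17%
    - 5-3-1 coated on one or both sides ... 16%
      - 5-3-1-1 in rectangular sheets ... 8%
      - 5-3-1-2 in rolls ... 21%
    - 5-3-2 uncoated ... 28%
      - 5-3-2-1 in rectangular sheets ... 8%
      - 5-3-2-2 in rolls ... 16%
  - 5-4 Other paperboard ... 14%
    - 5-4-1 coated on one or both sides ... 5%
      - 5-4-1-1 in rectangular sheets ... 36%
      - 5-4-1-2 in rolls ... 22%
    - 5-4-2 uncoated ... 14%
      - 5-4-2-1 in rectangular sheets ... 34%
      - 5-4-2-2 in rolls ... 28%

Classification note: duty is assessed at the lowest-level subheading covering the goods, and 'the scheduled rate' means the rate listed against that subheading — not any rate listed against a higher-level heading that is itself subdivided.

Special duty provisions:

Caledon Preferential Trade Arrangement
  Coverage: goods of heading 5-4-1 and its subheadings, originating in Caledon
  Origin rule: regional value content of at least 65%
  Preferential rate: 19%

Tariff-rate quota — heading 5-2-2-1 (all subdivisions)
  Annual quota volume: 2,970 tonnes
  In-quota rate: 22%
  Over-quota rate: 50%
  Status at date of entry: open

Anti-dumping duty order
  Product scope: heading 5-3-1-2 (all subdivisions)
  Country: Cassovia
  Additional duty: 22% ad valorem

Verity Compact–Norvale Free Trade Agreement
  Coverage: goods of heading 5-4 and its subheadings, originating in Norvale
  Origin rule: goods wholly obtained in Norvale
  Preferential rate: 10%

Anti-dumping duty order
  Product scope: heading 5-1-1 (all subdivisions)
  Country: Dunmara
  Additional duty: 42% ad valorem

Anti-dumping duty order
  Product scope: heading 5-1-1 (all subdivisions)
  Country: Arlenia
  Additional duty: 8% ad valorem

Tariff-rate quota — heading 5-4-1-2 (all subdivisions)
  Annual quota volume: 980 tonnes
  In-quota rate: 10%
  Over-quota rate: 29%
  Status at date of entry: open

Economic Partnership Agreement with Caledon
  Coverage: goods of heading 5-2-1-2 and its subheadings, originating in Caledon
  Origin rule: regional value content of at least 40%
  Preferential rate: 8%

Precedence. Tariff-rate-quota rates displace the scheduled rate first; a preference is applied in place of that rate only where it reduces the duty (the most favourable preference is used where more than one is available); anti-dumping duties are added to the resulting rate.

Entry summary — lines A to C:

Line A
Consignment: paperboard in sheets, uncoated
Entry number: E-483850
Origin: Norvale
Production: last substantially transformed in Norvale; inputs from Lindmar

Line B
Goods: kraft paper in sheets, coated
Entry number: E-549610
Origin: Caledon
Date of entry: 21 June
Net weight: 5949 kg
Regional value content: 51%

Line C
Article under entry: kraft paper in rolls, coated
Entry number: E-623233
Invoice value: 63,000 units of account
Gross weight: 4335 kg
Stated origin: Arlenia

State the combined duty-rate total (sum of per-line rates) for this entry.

Line A: paperboard → 5-4; uncoated → 5-4-2; in sheets → 5-4-2-1. Scheduled 34%. Norvale agreement on 5-4: not wholly obtained. → 34%.
Line B: kraft paper → 5-1; coated → 5-1-1; in sheets → 5-1-1-1. Scheduled 25%. Caledon agreement on 5-4-1: 5-1-1-1 not covered; Caledon agreement on 5-2-1-2: 5-1-1-1 not covered. → 25%.
Line C: kraft paper → 5-1; coated → 5-1-1; in rolls → 5-1-1-2. Scheduled 38%. anti-dumping (Arlenia, 5-1-1): +8%; total 38% + 8% = 46%. → 46%.
Sum: 34% + 25% + 46% = 105%.

105%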